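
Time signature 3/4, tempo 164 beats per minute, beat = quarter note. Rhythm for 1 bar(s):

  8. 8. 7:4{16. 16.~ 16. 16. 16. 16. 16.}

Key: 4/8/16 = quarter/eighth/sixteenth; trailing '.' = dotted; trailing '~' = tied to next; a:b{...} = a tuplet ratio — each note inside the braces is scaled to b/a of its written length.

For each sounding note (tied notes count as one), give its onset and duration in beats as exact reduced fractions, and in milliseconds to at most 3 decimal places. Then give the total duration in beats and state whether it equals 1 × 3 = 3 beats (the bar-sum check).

1) 0.0ms=0b +274.39ms=3/4b
2) 274.39ms=3/4b +274.39ms=3/4b
3) 548.78ms=3/2b +78.397ms=3/14b
4) 627.178ms=12/7b +156.794ms=3/7b
5) 783.972ms=15/7b +78.397ms=3/14b
6) 862.369ms=33/14b +78.397ms=3/14b
7) 940.767ms=18/7b +78.397ms=3/14b
8) 1019.164ms=39/14b +78.397ms=3/14b
Σ=3b of 3 (164bpm 3/4) — PASS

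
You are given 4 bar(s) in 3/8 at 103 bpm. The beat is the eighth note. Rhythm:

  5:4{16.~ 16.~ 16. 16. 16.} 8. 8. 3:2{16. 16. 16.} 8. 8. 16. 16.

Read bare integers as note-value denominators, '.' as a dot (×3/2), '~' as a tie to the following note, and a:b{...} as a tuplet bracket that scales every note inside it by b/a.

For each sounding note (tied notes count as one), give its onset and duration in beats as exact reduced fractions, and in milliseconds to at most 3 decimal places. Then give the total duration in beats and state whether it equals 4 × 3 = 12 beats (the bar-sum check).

1) 0.0ms=0b +1048.544ms=9/5b
2) 1048.544ms=9/5b +349.515ms=3/5b
3) 1398.058ms=12/5b +349.515ms=3/5b
4) 1747.573ms=3b +873.786ms=3/2b
5) 2621.359ms=9/2b +873.786ms=3/2b
6) 3495.146ms=6b +291.262ms=1/2b
7) 3786.408ms=13/2b +291.262ms=1/2b
8) 4077.67ms=7b +291.262ms=1/2b
9) 4368.932ms=15/2b +873.786ms=3/2b
10) 5242.718ms=9b +873.786ms=3/2b
11) 6116.505ms=21/2b +436.893ms=3/4b
12) 6553.398ms=45/4b +436.893ms=3/4b
Σ=12b of 12 (103bpm 3/8) — PASS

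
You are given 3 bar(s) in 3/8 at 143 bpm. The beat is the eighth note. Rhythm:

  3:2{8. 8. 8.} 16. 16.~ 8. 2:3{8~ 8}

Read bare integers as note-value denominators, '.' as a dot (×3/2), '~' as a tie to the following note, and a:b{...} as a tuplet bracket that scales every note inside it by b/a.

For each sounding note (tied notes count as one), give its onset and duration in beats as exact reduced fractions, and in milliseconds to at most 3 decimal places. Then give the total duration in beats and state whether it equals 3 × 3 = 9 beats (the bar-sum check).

1) 0.0ms=0b +419.58ms=1b
2) 419.58ms=1b +419.58ms=1b
3) 839.161ms=2b +419.58ms=1b
4) 1258.741ms=3b +314.685ms=3/4b
5) 1573.427ms=15/4b +944.056ms=9/4b
6) 2517.483ms=6b +1258.741ms=3b
Σ=9b of 9 (143bpm 3/8) — PASS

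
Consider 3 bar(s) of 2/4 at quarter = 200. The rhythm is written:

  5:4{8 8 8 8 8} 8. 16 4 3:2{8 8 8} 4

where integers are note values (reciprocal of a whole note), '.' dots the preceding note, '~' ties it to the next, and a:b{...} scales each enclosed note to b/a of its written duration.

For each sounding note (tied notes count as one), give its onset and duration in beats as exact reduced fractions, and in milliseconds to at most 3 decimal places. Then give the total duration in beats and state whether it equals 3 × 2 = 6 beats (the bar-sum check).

1) 0.0ms=0b +120.0ms=2/5b
2) 120.0ms=2/5b +120.0ms=2/5b
3) 240.0ms=4/5b +120.0ms=2/5b
4) 360.0ms=6/5b +120.0ms=2/5b
5) 480.0ms=8/5b +120.0ms=2/5b
6) 600.0ms=2b +225.0ms=3/4b
7) 825.0ms=11/4b +75.0ms=1/4b
8) 900.0ms=3b +300.0ms=1b
9) 1200.0ms=4b +100.0ms=1/3b
10) 1300.0ms=13/3b +100.0ms=1/3b
11) 1400.0ms=14/3b +100.0ms=1/3b
12) 1500.0ms=5b +300.0ms=1b
Σ=6b of 6 (200bpm 2/4) — PASS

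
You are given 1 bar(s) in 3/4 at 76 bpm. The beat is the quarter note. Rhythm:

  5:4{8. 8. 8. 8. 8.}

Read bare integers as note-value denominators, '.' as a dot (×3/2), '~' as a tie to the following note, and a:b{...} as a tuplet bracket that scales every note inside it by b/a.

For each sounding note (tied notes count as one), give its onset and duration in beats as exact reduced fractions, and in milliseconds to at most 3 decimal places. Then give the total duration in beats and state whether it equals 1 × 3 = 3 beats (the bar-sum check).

1) 0.0ms=0b +473.684ms=3/5b
2) 473.684ms=3/5b +473.684ms=3/5b
3) 947.368ms=6/5b +473.684ms=3/5b
4) 1421.053ms=9/5b +473.684ms=3/5b
5) 1894.737ms=12/5b +473.684ms=3/5b
Σ=3b of 3 (76bpm 3/4) — PASS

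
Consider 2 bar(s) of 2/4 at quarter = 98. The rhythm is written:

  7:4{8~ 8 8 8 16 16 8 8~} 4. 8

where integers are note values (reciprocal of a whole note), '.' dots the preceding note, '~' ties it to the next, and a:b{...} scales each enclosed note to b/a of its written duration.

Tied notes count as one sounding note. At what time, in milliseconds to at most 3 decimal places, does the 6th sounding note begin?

note 6 onset = 10/7b = 874.636ms

1. 0.0ms @ 0 + 349.854ms (4/7)
2. 349.854ms @ 4/7 + 174.927ms (2/7)
3. 524.781ms @ 6/7 + 174.927ms (2/7)
4. 699.708ms @ 8/7 + 87.464ms (1/7)
5. 787.172ms @ 9/7 + 87.464ms (1/7)
6. 874.636ms @ 10/7 + 174.927ms (2/7)
7. 1049.563ms @ 12/7 + 1093.294ms (25/14)
8. 2142.857ms @ 7/2 + 306.122ms (1/2)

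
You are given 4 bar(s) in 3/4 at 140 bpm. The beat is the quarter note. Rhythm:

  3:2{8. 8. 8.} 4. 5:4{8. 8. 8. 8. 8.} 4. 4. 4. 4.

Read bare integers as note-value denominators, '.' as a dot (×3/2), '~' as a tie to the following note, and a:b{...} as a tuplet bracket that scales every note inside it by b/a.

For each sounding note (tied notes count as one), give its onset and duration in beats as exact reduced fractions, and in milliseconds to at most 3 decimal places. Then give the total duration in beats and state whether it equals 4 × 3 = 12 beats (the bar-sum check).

1) 0.0ms=0b +214.286ms=1/2b
2) 214.286ms=1/2b +214.286ms=1/2b
3) 428.571ms=1b +214.286ms=1/2b
4) 642.857ms=3/2b +642.857ms=3/2b
5) 1285.714ms=3b +257.143ms=3/5b
6) 1542.857ms=18/5b +257.143ms=3/5b
7) 1800.0ms=21/5b +257.143ms=3/5b
8) 2057.143ms=24/5b +257.143ms=3/5b
9) 2314.286ms=27/5b +257.143ms=3/5b
10) 2571.429ms=6b +642.857ms=3/2b
11) 3214.286ms=15/2b +642.857ms=3/2b
12) 3857.143ms=9b +642.857ms=3/2b
13) 4500.0ms=21/2b +642.857ms=3/2b
Σ=12b of 12 (140bpm 3/4) — PASS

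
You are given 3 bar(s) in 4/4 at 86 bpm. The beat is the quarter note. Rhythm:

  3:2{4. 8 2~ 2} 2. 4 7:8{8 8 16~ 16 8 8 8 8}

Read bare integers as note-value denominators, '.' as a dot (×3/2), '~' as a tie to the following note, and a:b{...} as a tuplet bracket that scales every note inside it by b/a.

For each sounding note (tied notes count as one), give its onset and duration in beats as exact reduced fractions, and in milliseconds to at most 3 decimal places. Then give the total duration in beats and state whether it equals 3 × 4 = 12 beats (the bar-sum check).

1) 0.0ms=0b +697.674ms=1b
2) 697.674ms=1b +232.558ms=1/3b
3) 930.233ms=4/3b +1860.465ms=8/3b
4) 2790.698ms=4b +2093.023ms=3b
5) 4883.721ms=7b +697.674ms=1b
6) 5581.395ms=8b +398.671ms=4/7b
7) 5980.066ms=60/7b +398.671ms=4/7b
8) 6378.738ms=64/7b +398.671ms=4/7b
9) 6777.409ms=68/7b +398.671ms=4/7b
10) 7176.08ms=72/7b +398.671ms=4/7b
11) 7574.751ms=76/7b +398.671ms=4/7b
12) 7973.422ms=80/7b +398.671ms=4/7b
Σ=12b of 12 (86bpm 4/4) — PASS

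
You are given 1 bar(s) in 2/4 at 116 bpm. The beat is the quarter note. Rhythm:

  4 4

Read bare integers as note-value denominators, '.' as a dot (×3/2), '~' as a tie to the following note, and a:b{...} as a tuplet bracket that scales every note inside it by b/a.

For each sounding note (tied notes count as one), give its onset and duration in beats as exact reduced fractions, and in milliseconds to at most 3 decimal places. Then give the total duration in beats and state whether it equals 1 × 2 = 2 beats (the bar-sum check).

1) 0.0ms=0b +517.241ms=1b
2) 517.241ms=1b +517.241ms=1b
Σ=2b of 2 (116bpm 2/4) — PASS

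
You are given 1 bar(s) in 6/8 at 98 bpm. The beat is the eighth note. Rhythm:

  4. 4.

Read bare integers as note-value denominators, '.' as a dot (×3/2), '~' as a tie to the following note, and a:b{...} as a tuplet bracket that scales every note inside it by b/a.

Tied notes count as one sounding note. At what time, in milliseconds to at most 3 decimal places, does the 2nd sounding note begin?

1. 0.0ms @ 0 + 1836.735ms (3)
2. 1836.735ms @ 3 + 1836.735ms (3)

note 2 onset = 3b = 1836.735ms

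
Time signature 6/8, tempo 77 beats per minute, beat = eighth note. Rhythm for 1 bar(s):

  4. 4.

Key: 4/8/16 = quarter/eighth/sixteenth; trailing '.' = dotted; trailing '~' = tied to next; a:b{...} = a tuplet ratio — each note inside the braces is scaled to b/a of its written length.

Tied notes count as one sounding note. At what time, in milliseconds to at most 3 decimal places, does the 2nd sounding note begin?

note 2 onset = 3b = 2337.662ms

1. 0.0ms @ 0 + 2337.662ms (3)
2. 2337.662ms @ 3 + 2337.662ms (3)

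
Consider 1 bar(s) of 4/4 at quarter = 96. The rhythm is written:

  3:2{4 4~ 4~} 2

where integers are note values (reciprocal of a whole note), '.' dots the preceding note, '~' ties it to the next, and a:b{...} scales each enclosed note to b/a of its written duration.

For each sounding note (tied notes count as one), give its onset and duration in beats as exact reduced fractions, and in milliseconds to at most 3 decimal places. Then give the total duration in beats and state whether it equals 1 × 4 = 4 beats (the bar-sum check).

1) 0.0ms=0b +416.667ms=2/3b
2) 416.667ms=2/3b +2083.333ms=10/3b
Σ=4b of 4 (96bpm 4/4) — PASS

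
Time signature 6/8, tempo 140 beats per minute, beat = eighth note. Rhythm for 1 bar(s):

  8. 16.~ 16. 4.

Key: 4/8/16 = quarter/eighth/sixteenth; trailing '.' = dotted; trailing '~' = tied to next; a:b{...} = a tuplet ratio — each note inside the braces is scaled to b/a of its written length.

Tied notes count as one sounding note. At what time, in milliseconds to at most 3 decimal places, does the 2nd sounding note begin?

note 2 onset = 3/2b = 642.857ms

1. 0.0ms @ 0 + 642.857ms (3/2)
2. 642.857ms @ 3/2 + 642.857ms (3/2)
3. 1285.714ms @ 3 + 1285.714ms (3)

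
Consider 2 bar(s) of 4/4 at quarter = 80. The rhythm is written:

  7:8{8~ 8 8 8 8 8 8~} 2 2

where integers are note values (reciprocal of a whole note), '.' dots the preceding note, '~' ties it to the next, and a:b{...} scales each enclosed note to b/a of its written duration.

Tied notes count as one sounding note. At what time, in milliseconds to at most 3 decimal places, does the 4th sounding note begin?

note 4 onset = 16/7b = 1714.286ms

1. 0.0ms @ 0 + 857.143ms (8/7)
2. 857.143ms @ 8/7 + 428.571ms (4/7)
3. 1285.714ms @ 12/7 + 428.571ms (4/7)
4. 1714.286ms @ 16/7 + 428.571ms (4/7)
5. 2142.857ms @ 20/7 + 428.571ms (4/7)
6. 2571.429ms @ 24/7 + 1928.571ms (18/7)
7. 4500.0ms @ 6 + 1500.0ms (2)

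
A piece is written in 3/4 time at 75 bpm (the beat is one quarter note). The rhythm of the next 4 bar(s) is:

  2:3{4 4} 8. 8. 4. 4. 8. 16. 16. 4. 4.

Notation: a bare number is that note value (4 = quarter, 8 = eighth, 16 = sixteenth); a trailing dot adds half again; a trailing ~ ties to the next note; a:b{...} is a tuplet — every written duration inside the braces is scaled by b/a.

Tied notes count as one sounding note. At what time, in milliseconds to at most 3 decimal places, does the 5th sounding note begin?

1. 0.0ms @ 0 + 1200.0ms (3/2)
2. 1200.0ms @ 3/2 + 1200.0ms (3/2)
3. 2400.0ms @ 3 + 600.0ms (3/4)
4. 3000.0ms @ 15/4 + 600.0ms (3/4)
5. 3600.0ms @ 9/2 + 1200.0ms (3/2)
6. 4800.0ms @ 6 + 1200.0ms (3/2)
7. 6000.0ms @ 15/2 + 600.0ms (3/4)
8. 6600.0ms @ 33/4 + 300.0ms (3/8)
9. 6900.0ms @ 69/8 + 300.0ms (3/8)
10. 7200.0ms @ 9 + 1200.0ms (3/2)
11. 8400.0ms @ 21/2 + 1200.0ms (3/2)

note 5 onset = 9/2b = 3600.0ms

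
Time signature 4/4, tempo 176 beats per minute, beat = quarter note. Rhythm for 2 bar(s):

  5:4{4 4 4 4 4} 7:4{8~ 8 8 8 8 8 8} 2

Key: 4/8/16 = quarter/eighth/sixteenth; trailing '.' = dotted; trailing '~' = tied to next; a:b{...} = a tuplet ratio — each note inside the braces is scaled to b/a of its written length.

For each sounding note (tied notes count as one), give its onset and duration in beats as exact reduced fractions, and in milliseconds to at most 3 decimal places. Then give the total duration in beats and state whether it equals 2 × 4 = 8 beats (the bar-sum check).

1) 0.0ms=0b +272.727ms=4/5b
2) 272.727ms=4/5b +272.727ms=4/5b
3) 545.455ms=8/5b +272.727ms=4/5b
4) 818.182ms=12/5b +272.727ms=4/5b
5) 1090.909ms=16/5b +272.727ms=4/5b
6) 1363.636ms=4b +194.805ms=4/7b
7) 1558.442ms=32/7b +97.403ms=2/7b
8) 1655.844ms=34/7b +97.403ms=2/7b
9) 1753.247ms=36/7b +97.403ms=2/7b
10) 1850.649ms=38/7b +97.403ms=2/7b
11) 1948.052ms=40/7b +97.403ms=2/7b
12) 2045.455ms=6b +681.818ms=2b
Σ=8b of 8 (176bpm 4/4) — PASS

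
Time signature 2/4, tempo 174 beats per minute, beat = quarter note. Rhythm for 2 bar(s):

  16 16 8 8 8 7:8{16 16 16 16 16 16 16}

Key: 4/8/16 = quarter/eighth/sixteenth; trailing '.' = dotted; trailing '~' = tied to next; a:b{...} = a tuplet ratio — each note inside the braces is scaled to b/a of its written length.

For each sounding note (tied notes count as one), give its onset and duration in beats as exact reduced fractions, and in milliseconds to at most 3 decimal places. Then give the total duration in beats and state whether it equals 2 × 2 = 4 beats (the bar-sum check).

1) 0.0ms=0b +86.207ms=1/4b
2) 86.207ms=1/4b +86.207ms=1/4b
3) 172.414ms=1/2b +172.414ms=1/2b
4) 344.828ms=1b +172.414ms=1/2b
5) 517.241ms=3/2b +172.414ms=1/2b
6) 689.655ms=2b +98.522ms=2/7b
7) 788.177ms=16/7b +98.522ms=2/7b
8) 886.7ms=18/7b +98.522ms=2/7b
9) 985.222ms=20/7b +98.522ms=2/7b
10) 1083.744ms=22/7b +98.522ms=2/7b
11) 1182.266ms=24/7b +98.522ms=2/7b
12) 1280.788ms=26/7b +98.522ms=2/7b
Σ=4b of 4 (174bpm 2/4) — PASS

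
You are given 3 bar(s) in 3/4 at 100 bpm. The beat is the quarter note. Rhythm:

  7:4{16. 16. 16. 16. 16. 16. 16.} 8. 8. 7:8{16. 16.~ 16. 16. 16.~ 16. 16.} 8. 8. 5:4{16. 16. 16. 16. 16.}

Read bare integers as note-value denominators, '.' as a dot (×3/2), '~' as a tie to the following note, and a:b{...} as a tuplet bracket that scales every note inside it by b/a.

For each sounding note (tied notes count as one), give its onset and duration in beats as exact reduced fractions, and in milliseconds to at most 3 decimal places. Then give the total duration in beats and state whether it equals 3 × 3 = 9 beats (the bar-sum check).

1) 0.0ms=0b +128.571ms=3/14b
2) 128.571ms=3/14b +128.571ms=3/14b
3) 257.143ms=3/7b +128.571ms=3/14b
4) 385.714ms=9/14b +128.571ms=3/14b
5) 514.286ms=6/7b +128.571ms=3/14b
6) 642.857ms=15/14b +128.571ms=3/14b
7) 771.429ms=9/7b +128.571ms=3/14b
8) 900.0ms=3/2b +450.0ms=3/4b
9) 1350.0ms=9/4b +450.0ms=3/4b
10) 1800.0ms=3b +257.143ms=3/7b
11) 2057.143ms=24/7b +514.286ms=6/7b
12) 2571.429ms=30/7b +257.143ms=3/7b
13) 2828.571ms=33/7b +514.286ms=6/7b
14) 3342.857ms=39/7b +257.143ms=3/7b
15) 3600.0ms=6b +450.0ms=3/4b
16) 4050.0ms=27/4b +450.0ms=3/4b
17) 4500.0ms=15/2b +180.0ms=3/10b
18) 4680.0ms=39/5b +180.0ms=3/10b
19) 4860.0ms=81/10b +180.0ms=3/10b
20) 5040.0ms=42/5b +180.0ms=3/10b
21) 5220.0ms=87/10b +180.0ms=3/10b
Σ=9b of 9 (100bpm 3/4) — PASS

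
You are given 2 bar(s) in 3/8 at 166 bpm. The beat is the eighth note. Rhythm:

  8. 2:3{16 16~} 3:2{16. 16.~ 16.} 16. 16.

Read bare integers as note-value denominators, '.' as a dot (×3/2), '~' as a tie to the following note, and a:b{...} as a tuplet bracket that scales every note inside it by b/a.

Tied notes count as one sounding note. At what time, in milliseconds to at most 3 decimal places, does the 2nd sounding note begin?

1. 0.0ms @ 0 + 542.169ms (3/2)
2. 542.169ms @ 3/2 + 271.084ms (3/4)
3. 813.253ms @ 9/4 + 451.807ms (5/4)
4. 1265.06ms @ 7/2 + 361.446ms (1)
5. 1626.506ms @ 9/2 + 271.084ms (3/4)
6. 1897.59ms @ 21/4 + 271.084ms (3/4)

note 2 onset = 3/2b = 542.169ms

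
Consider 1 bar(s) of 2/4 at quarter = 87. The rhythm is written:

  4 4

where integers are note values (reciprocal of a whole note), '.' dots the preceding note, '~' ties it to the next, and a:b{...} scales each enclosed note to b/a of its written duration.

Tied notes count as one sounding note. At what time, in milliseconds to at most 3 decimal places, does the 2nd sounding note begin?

1. 0.0ms @ 0 + 689.655ms (1)
2. 689.655ms @ 1 + 689.655ms (1)

note 2 onset = 1b = 689.655ms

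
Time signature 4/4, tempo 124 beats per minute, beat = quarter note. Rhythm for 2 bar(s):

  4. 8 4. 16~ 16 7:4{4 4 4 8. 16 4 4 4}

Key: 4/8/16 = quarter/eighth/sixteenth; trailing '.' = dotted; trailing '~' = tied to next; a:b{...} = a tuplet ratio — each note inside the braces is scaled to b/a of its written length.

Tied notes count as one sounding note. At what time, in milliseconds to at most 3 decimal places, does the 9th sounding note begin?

1. 0.0ms @ 0 + 725.806ms (3/2)
2. 725.806ms @ 3/2 + 241.935ms (1/2)
3. 967.742ms @ 2 + 725.806ms (3/2)
4. 1693.548ms @ 7/2 + 241.935ms (1/2)
5. 1935.484ms @ 4 + 276.498ms (4/7)
6. 2211.982ms @ 32/7 + 276.498ms (4/7)
7. 2488.479ms @ 36/7 + 276.498ms (4/7)
8. 2764.977ms @ 40/7 + 207.373ms (3/7)
9. 2972.35ms @ 43/7 + 69.124ms (1/7)
10. 3041.475ms @ 44/7 + 276.498ms (4/7)
11. 3317.972ms @ 48/7 + 276.498ms (4/7)
12. 3594.47ms @ 52/7 + 276.498ms (4/7)

note 9 onset = 43/7b = 2972.35ms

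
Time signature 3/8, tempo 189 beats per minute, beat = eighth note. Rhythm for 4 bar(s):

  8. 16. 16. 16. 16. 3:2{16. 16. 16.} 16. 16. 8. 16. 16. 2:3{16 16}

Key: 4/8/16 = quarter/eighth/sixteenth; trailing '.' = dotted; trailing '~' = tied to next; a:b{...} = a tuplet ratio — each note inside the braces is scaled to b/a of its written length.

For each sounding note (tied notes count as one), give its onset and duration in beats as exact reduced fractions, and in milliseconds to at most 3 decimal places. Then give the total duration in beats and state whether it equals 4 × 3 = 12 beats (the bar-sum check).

1) 0.0ms=0b +476.19ms=3/2b
2) 476.19ms=3/2b +238.095ms=3/4b
3) 714.286ms=9/4b +238.095ms=3/4b
4) 952.381ms=3b +238.095ms=3/4b
5) 1190.476ms=15/4b +238.095ms=3/4b
6) 1428.571ms=9/2b +158.73ms=1/2b
7) 1587.302ms=5b +158.73ms=1/2b
8) 1746.032ms=11/2b +158.73ms=1/2b
9) 1904.762ms=6b +238.095ms=3/4b
10) 2142.857ms=27/4b +238.095ms=3/4b
11) 2380.952ms=15/2b +476.19ms=3/2b
12) 2857.143ms=9b +238.095ms=3/4b
13) 3095.238ms=39/4b +238.095ms=3/4b
14) 3333.333ms=21/2b +238.095ms=3/4b
15) 3571.429ms=45/4b +238.095ms=3/4b
Σ=12b of 12 (189bpm 3/8) — PASS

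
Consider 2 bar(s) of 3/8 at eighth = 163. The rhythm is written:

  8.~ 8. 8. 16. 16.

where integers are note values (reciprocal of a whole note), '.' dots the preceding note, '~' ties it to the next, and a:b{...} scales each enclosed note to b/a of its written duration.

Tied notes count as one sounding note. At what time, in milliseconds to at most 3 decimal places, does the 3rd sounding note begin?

1. 0.0ms @ 0 + 1104.294ms (3)
2. 1104.294ms @ 3 + 552.147ms (3/2)
3. 1656.442ms @ 9/2 + 276.074ms (3/4)
4. 1932.515ms @ 21/4 + 276.074ms (3/4)

note 3 onset = 9/2b = 1656.442ms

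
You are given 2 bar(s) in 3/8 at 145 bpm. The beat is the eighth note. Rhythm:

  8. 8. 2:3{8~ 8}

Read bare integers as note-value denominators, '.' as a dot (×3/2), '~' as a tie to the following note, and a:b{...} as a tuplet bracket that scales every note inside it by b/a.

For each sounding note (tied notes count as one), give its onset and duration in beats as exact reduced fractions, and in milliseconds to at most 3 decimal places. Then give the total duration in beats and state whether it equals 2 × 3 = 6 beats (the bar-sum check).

1) 0.0ms=0b +620.69ms=3/2b
2) 620.69ms=3/2b +620.69ms=3/2b
3) 1241.379ms=3b +1241.379ms=3b
Σ=6b of 6 (145bpm 3/8) — PASS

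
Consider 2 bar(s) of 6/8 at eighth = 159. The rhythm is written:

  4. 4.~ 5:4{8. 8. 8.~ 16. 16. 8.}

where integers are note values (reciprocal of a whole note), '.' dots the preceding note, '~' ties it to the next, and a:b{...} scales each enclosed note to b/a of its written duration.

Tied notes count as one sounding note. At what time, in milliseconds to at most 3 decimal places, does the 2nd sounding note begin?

1. 0.0ms @ 0 + 1132.075ms (3)
2. 1132.075ms @ 3 + 1584.906ms (21/5)
3. 2716.981ms @ 36/5 + 452.83ms (6/5)
4. 3169.811ms @ 42/5 + 679.245ms (9/5)
5. 3849.057ms @ 51/5 + 226.415ms (3/5)
6. 4075.472ms @ 54/5 + 452.83ms (6/5)

note 2 onset = 3b = 1132.075ms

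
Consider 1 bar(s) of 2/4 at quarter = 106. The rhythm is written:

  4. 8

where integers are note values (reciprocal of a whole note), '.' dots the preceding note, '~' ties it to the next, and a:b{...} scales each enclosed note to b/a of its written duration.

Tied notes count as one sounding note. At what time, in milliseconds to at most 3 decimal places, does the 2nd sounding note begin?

note 2 onset = 3/2b = 849.057ms

1. 0.0ms @ 0 + 849.057ms (3/2)
2. 849.057ms @ 3/2 + 283.019ms (1/2)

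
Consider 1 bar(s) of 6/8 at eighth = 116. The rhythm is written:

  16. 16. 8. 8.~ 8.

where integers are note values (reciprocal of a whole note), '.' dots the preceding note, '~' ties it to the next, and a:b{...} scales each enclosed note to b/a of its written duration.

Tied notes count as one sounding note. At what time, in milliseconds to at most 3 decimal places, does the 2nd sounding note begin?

note 2 onset = 3/4b = 387.931ms

1. 0.0ms @ 0 + 387.931ms (3/4)
2. 387.931ms @ 3/4 + 387.931ms (3/4)
3. 775.862ms @ 3/2 + 775.862ms (3/2)
4. 1551.724ms @ 3 + 1551.724ms (3)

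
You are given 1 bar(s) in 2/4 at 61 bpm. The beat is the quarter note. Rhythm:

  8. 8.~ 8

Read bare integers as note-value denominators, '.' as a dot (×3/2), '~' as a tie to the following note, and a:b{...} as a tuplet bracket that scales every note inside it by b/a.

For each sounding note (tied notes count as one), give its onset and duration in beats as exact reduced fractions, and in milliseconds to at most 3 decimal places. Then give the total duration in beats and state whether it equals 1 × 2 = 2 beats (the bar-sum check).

1) 0.0ms=0b +737.705ms=3/4b
2) 737.705ms=3/4b +1229.508ms=5/4b
Σ=2b of 2 (61bpm 2/4) — PASS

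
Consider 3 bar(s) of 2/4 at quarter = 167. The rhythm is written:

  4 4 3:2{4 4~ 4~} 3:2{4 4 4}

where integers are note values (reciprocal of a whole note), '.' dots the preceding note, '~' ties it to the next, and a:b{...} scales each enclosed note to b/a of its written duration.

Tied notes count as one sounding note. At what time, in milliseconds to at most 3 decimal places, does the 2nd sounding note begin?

1. 0.0ms @ 0 + 359.281ms (1)
2. 359.281ms @ 1 + 359.281ms (1)
3. 718.563ms @ 2 + 239.521ms (2/3)
4. 958.084ms @ 8/3 + 718.563ms (2)
5. 1676.647ms @ 14/3 + 239.521ms (2/3)
6. 1916.168ms @ 16/3 + 239.521ms (2/3)

note 2 onset = 1b = 359.281ms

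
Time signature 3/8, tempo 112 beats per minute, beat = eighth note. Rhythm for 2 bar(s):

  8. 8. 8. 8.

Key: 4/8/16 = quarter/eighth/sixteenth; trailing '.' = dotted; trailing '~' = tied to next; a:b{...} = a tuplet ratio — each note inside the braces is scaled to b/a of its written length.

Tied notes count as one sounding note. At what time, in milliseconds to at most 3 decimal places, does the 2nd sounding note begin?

note 2 onset = 3/2b = 803.571ms

1. 0.0ms @ 0 + 803.571ms (3/2)
2. 803.571ms @ 3/2 + 803.571ms (3/2)
3. 1607.143ms @ 3 + 803.571ms (3/2)
4. 2410.714ms @ 9/2 + 803.571ms (3/2)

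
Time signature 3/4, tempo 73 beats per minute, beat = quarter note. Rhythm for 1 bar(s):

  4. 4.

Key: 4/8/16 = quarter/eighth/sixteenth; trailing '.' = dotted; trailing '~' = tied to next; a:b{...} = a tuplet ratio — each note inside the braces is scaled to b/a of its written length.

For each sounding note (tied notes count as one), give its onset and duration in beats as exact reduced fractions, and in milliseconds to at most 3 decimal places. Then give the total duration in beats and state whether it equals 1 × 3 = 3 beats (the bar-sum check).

1) 0.0ms=0b +1232.877ms=3/2b
2) 1232.877ms=3/2b +1232.877ms=3/2b
Σ=3b of 3 (73bpm 3/4) — PASS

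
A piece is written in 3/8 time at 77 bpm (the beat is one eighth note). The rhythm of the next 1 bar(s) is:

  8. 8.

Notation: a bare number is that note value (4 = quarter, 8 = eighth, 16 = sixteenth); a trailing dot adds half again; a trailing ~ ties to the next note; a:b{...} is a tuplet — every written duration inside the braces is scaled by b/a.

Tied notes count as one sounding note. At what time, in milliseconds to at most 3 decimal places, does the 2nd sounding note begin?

note 2 onset = 3/2b = 1168.831ms

1. 0.0ms @ 0 + 1168.831ms (3/2)
2. 1168.831ms @ 3/2 + 1168.831ms (3/2)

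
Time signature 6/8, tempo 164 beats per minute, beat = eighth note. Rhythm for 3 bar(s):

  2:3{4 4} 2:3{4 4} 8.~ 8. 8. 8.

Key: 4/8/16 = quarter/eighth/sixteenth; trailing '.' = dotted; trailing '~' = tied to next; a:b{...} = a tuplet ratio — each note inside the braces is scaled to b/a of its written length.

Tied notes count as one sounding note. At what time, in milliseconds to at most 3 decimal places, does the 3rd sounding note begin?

1. 0.0ms @ 0 + 1097.561ms (3)
2. 1097.561ms @ 3 + 1097.561ms (3)
3. 2195.122ms @ 6 + 1097.561ms (3)
4. 3292.683ms @ 9 + 1097.561ms (3)
5. 4390.244ms @ 12 + 1097.561ms (3)
6. 5487.805ms @ 15 + 548.78ms (3/2)
7. 6036.585ms @ 33/2 + 548.78ms (3/2)

note 3 onset = 6b = 2195.122ms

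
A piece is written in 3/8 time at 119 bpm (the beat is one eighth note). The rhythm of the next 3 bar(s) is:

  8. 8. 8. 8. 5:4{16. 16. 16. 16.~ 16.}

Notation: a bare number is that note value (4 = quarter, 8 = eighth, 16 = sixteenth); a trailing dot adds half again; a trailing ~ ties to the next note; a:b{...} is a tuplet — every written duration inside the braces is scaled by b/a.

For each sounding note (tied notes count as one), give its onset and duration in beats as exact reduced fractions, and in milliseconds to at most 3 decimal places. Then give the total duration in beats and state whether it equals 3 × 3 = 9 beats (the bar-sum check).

1) 0.0ms=0b +756.303ms=3/2b
2) 756.303ms=3/2b +756.303ms=3/2b
3) 1512.605ms=3b +756.303ms=3/2b
4) 2268.908ms=9/2b +756.303ms=3/2b
5) 3025.21ms=6b +302.521ms=3/5b
6) 3327.731ms=33/5b +302.521ms=3/5b
7) 3630.252ms=36/5b +302.521ms=3/5b
8) 3932.773ms=39/5b +605.042ms=6/5b
Σ=9b of 9 (119bpm 3/8) — PASS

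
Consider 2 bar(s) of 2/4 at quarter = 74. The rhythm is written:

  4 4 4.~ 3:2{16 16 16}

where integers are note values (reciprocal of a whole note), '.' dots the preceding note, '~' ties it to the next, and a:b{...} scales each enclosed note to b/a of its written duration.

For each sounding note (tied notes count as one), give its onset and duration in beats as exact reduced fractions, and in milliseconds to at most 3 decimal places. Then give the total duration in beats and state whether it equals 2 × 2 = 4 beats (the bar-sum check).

1) 0.0ms=0b +810.811ms=1b
2) 810.811ms=1b +810.811ms=1b
3) 1621.622ms=2b +1351.351ms=5/3b
4) 2972.973ms=11/3b +135.135ms=1/6b
5) 3108.108ms=23/6b +135.135ms=1/6b
Σ=4b of 4 (74bpm 2/4) — PASS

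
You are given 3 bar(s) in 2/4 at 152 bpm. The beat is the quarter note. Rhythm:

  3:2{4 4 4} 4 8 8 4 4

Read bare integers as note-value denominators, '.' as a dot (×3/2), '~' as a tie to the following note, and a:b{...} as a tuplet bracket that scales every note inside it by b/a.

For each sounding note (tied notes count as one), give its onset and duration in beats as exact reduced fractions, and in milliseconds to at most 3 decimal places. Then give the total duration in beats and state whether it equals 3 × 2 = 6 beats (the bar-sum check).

1) 0.0ms=0b +263.158ms=2/3b
2) 263.158ms=2/3b +263.158ms=2/3b
3) 526.316ms=4/3b +263.158ms=2/3b
4) 789.474ms=2b +394.737ms=1b
5) 1184.211ms=3b +197.368ms=1/2b
6) 1381.579ms=7/2b +197.368ms=1/2b
7) 1578.947ms=4b +394.737ms=1b
8) 1973.684ms=5b +394.737ms=1b
Σ=6b of 6 (152bpm 2/4) — PASS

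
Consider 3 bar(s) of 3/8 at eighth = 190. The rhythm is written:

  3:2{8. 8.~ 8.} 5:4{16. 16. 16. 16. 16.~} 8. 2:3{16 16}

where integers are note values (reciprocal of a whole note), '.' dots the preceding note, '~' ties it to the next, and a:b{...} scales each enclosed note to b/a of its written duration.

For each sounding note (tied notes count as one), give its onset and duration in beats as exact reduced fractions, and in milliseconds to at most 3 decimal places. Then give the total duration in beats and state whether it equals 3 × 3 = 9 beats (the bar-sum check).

1) 0.0ms=0b +315.789ms=1b
2) 315.789ms=1b +631.579ms=2b
3) 947.368ms=3b +189.474ms=3/5b
4) 1136.842ms=18/5b +189.474ms=3/5b
5) 1326.316ms=21/5b +189.474ms=3/5b
6) 1515.789ms=24/5b +189.474ms=3/5b
7) 1705.263ms=27/5b +663.158ms=21/10b
8) 2368.421ms=15/2b +236.842ms=3/4b
9) 2605.263ms=33/4b +236.842ms=3/4b
Σ=9b of 9 (190bpm 3/8) — PASS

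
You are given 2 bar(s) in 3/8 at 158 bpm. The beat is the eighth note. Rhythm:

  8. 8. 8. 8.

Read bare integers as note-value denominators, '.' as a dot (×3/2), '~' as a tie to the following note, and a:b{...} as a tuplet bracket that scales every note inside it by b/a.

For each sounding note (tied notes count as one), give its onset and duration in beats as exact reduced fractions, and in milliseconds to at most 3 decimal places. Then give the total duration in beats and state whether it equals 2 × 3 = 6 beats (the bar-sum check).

1) 0.0ms=0b +569.62ms=3/2b
2) 569.62ms=3/2b +569.62ms=3/2b
3) 1139.241ms=3b +569.62ms=3/2b
4) 1708.861ms=9/2b +569.62ms=3/2b
Σ=6b of 6 (158bpm 3/8) — PASS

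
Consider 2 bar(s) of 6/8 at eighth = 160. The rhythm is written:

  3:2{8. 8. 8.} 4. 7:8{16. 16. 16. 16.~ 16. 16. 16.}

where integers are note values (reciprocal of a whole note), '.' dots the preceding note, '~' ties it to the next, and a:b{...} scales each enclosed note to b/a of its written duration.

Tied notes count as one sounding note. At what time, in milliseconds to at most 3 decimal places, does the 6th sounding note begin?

1. 0.0ms @ 0 + 375.0ms (1)
2. 375.0ms @ 1 + 375.0ms (1)
3. 750.0ms @ 2 + 375.0ms (1)
4. 1125.0ms @ 3 + 1125.0ms (3)
5. 2250.0ms @ 6 + 321.429ms (6/7)
6. 2571.429ms @ 48/7 + 321.429ms (6/7)
7. 2892.857ms @ 54/7 + 321.429ms (6/7)
8. 3214.286ms @ 60/7 + 642.857ms (12/7)
9. 3857.143ms @ 72/7 + 321.429ms (6/7)
10. 4178.571ms @ 78/7 + 321.429ms (6/7)

note 6 onset = 48/7b = 2571.429ms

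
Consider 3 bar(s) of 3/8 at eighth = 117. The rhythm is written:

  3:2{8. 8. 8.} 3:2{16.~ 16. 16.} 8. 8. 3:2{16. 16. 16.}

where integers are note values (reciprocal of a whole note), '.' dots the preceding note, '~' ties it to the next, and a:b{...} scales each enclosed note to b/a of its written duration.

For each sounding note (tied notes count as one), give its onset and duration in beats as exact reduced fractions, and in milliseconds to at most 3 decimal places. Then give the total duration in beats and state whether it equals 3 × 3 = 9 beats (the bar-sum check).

1) 0.0ms=0b +512.821ms=1b
2) 512.821ms=1b +512.821ms=1b
3) 1025.641ms=2b +512.821ms=1b
4) 1538.462ms=3b +512.821ms=1b
5) 2051.282ms=4b +256.41ms=1/2b
6) 2307.692ms=9/2b +769.231ms=3/2b
7) 3076.923ms=6b +769.231ms=3/2b
8) 3846.154ms=15/2b +256.41ms=1/2b
9) 4102.564ms=8b +256.41ms=1/2b
10) 4358.974ms=17/2b +256.41ms=1/2b
Σ=9b of 9 (117bpm 3/8) — PASS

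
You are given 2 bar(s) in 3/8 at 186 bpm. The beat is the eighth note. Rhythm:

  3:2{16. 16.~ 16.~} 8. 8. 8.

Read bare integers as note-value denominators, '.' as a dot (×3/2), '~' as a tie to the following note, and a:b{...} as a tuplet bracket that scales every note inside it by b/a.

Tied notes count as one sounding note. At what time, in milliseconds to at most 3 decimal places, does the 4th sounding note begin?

note 4 onset = 9/2b = 1451.613ms

1. 0.0ms @ 0 + 161.29ms (1/2)
2. 161.29ms @ 1/2 + 806.452ms (5/2)
3. 967.742ms @ 3 + 483.871ms (3/2)
4. 1451.613ms @ 9/2 + 483.871ms (3/2)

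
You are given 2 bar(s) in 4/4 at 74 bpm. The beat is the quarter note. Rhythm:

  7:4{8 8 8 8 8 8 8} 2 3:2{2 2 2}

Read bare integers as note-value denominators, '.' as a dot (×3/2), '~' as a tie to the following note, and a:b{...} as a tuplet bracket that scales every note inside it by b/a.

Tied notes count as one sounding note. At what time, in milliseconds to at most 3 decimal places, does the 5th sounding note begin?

1. 0.0ms @ 0 + 231.66ms (2/7)
2. 231.66ms @ 2/7 + 231.66ms (2/7)
3. 463.32ms @ 4/7 + 231.66ms (2/7)
4. 694.981ms @ 6/7 + 231.66ms (2/7)
5. 926.641ms @ 8/7 + 231.66ms (2/7)
6. 1158.301ms @ 10/7 + 231.66ms (2/7)
7. 1389.961ms @ 12/7 + 231.66ms (2/7)
8. 1621.622ms @ 2 + 1621.622ms (2)
9. 3243.243ms @ 4 + 1081.081ms (4/3)
10. 4324.324ms @ 16/3 + 1081.081ms (4/3)
11. 5405.405ms @ 20/3 + 1081.081ms (4/3)

note 5 onset = 8/7b = 926.641ms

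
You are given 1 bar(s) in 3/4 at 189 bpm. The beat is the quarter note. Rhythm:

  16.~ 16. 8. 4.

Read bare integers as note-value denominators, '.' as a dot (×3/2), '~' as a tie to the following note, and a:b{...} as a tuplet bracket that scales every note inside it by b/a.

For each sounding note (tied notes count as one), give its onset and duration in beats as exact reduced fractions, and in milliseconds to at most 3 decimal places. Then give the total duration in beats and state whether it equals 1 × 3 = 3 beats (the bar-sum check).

1) 0.0ms=0b +238.095ms=3/4b
2) 238.095ms=3/4b +238.095ms=3/4b
3) 476.19ms=3/2b +476.19ms=3/2b
Σ=3b of 3 (189bpm 3/4) — PASS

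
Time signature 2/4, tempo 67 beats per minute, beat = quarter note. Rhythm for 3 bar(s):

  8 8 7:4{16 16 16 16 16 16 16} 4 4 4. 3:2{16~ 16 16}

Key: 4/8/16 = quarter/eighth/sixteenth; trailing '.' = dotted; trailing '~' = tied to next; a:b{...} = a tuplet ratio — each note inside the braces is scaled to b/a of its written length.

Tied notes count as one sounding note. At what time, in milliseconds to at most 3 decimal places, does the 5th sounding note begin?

note 5 onset = 9/7b = 1151.386ms

1. 0.0ms @ 0 + 447.761ms (1/2)
2. 447.761ms @ 1/2 + 447.761ms (1/2)
3. 895.522ms @ 1 + 127.932ms (1/7)
4. 1023.454ms @ 8/7 + 127.932ms (1/7)
5. 1151.386ms @ 9/7 + 127.932ms (1/7)
6. 1279.318ms @ 10/7 + 127.932ms (1/7)
7. 1407.249ms @ 11/7 + 127.932ms (1/7)
8. 1535.181ms @ 12/7 + 127.932ms (1/7)
9. 1663.113ms @ 13/7 + 127.932ms (1/7)
10. 1791.045ms @ 2 + 895.522ms (1)
11. 2686.567ms @ 3 + 895.522ms (1)
12. 3582.09ms @ 4 + 1343.284ms (3/2)
13. 4925.373ms @ 11/2 + 298.507ms (1/3)
14. 5223.881ms @ 35/6 + 149.254ms (1/6)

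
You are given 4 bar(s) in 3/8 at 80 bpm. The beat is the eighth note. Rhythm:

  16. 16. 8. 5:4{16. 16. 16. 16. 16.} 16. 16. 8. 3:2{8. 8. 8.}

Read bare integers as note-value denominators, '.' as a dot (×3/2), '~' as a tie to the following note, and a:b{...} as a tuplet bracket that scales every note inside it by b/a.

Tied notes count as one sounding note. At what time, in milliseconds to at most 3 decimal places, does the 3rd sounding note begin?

note 3 onset = 3/2b = 1125.0ms

1. 0.0ms @ 0 + 562.5ms (3/4)
2. 562.5ms @ 3/4 + 562.5ms (3/4)
3. 1125.0ms @ 3/2 + 1125.0ms (3/2)
4. 2250.0ms @ 3 + 450.0ms (3/5)
5. 2700.0ms @ 18/5 + 450.0ms (3/5)
6. 3150.0ms @ 21/5 + 450.0ms (3/5)
7. 3600.0ms @ 24/5 + 450.0ms (3/5)
8. 4050.0ms @ 27/5 + 450.0ms (3/5)
9. 4500.0ms @ 6 + 562.5ms (3/4)
10. 5062.5ms @ 27/4 + 562.5ms (3/4)
11. 5625.0ms @ 15/2 + 1125.0ms (3/2)
12. 6750.0ms @ 9 + 750.0ms (1)
13. 7500.0ms @ 10 + 750.0ms (1)
14. 8250.0ms @ 11 + 750.0ms (1)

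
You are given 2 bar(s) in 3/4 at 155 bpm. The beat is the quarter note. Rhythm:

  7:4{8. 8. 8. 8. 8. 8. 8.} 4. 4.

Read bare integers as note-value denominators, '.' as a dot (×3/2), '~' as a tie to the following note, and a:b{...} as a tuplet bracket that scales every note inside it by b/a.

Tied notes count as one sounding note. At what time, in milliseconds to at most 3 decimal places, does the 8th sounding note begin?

note 8 onset = 3b = 1161.29ms

1. 0.0ms @ 0 + 165.899ms (3/7)
2. 165.899ms @ 3/7 + 165.899ms (3/7)
3. 331.797ms @ 6/7 + 165.899ms (3/7)
4. 497.696ms @ 9/7 + 165.899ms (3/7)
5. 663.594ms @ 12/7 + 165.899ms (3/7)
6. 829.493ms @ 15/7 + 165.899ms (3/7)
7. 995.392ms @ 18/7 + 165.899ms (3/7)
8. 1161.29ms @ 3 + 580.645ms (3/2)
9. 1741.935ms @ 9/2 + 580.645ms (3/2)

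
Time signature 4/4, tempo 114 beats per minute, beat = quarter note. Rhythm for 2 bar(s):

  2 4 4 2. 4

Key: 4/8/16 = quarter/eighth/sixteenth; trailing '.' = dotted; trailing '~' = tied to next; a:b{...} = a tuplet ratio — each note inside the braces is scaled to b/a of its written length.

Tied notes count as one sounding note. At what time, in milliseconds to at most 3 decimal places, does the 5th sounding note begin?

1. 0.0ms @ 0 + 1052.632ms (2)
2. 1052.632ms @ 2 + 526.316ms (1)
3. 1578.947ms @ 3 + 526.316ms (1)
4. 2105.263ms @ 4 + 1578.947ms (3)
5. 3684.211ms @ 7 + 526.316ms (1)

note 5 onset = 7b = 3684.211ms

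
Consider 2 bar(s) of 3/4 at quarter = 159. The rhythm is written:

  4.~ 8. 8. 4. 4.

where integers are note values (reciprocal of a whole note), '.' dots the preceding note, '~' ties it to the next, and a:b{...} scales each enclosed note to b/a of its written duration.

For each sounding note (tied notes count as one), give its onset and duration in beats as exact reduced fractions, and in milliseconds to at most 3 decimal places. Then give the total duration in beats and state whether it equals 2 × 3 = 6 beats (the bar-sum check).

1) 0.0ms=0b +849.057ms=9/4b
2) 849.057ms=9/4b +283.019ms=3/4b
3) 1132.075ms=3b +566.038ms=3/2b
4) 1698.113ms=9/2b +566.038ms=3/2b
Σ=6b of 6 (159bpm 3/4) — PASS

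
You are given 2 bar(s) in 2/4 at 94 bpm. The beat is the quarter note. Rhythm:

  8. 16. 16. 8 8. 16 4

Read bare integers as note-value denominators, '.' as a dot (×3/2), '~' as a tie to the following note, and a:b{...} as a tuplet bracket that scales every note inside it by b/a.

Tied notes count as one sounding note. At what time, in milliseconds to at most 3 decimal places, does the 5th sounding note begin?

note 5 onset = 2b = 1276.596ms

1. 0.0ms @ 0 + 478.723ms (3/4)
2. 478.723ms @ 3/4 + 239.362ms (3/8)
3. 718.085ms @ 9/8 + 239.362ms (3/8)
4. 957.447ms @ 3/2 + 319.149ms (1/2)
5. 1276.596ms @ 2 + 478.723ms (3/4)
6. 1755.319ms @ 11/4 + 159.574ms (1/4)
7. 1914.894ms @ 3 + 638.298ms (1)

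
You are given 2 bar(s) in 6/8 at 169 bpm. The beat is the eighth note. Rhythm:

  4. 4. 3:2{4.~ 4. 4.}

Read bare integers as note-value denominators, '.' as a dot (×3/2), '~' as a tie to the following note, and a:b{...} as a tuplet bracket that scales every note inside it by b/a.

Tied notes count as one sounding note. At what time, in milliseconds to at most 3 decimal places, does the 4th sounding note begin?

note 4 onset = 10b = 3550.296ms

1. 0.0ms @ 0 + 1065.089ms (3)
2. 1065.089ms @ 3 + 1065.089ms (3)
3. 2130.178ms @ 6 + 1420.118ms (4)
4. 3550.296ms @ 10 + 710.059ms (2)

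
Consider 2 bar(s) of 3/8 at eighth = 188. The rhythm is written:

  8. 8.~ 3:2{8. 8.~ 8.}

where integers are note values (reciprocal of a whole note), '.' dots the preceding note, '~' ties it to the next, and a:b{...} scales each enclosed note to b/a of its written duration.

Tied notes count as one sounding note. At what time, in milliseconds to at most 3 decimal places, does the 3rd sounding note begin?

1. 0.0ms @ 0 + 478.723ms (3/2)
2. 478.723ms @ 3/2 + 797.872ms (5/2)
3. 1276.596ms @ 4 + 638.298ms (2)

note 3 onset = 4b = 1276.596ms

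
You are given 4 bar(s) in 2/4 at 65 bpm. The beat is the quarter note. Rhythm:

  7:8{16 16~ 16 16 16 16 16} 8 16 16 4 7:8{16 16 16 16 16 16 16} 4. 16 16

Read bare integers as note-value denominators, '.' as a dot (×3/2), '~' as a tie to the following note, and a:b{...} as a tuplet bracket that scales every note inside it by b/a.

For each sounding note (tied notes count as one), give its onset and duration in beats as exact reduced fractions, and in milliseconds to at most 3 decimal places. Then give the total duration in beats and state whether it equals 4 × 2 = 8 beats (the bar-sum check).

1) 0.0ms=0b +263.736ms=2/7b
2) 263.736ms=2/7b +527.473ms=4/7b
3) 791.209ms=6/7b +263.736ms=2/7b
4) 1054.945ms=8/7b +263.736ms=2/7b
5) 1318.681ms=10/7b +263.736ms=2/7b
6) 1582.418ms=12/7b +263.736ms=2/7b
7) 1846.154ms=2b +461.538ms=1/2b
8) 2307.692ms=5/2b +230.769ms=1/4b
9) 2538.462ms=11/4b +230.769ms=1/4b
10) 2769.231ms=3b +923.077ms=1b
11) 3692.308ms=4b +263.736ms=2/7b
12) 3956.044ms=30/7b +263.736ms=2/7b
13) 4219.78ms=32/7b +263.736ms=2/7b
14) 4483.516ms=34/7b +263.736ms=2/7b
15) 4747.253ms=36/7b +263.736ms=2/7b
16) 5010.989ms=38/7b +263.736ms=2/7b
17) 5274.725ms=40/7b +263.736ms=2/7b
18) 5538.462ms=6b +1384.615ms=3/2b
19) 6923.077ms=15/2b +230.769ms=1/4b
20) 7153.846ms=31/4b +230.769ms=1/4b
Σ=8b of 8 (65bpm 2/4) — PASS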